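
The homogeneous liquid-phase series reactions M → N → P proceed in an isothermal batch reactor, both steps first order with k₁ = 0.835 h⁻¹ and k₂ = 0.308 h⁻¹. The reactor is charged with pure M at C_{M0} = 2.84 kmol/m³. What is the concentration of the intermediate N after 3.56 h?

1.27 kmol/m³

Solving the coupled first-order balances gives C_N(t) = [k₁/(k₂−k₁)]·C_{M0}·(e^(−k₁t) − e^(−k₂t)).
e^(−k₁t) = e^(−0.835×3.56) = e^(−2.973) = 0.05117; e^(−k₂t) = e^(−1.096) = 0.3340.
C_N = 0.835×2.84/(0.308−0.835) × (0.05117−0.3340) = (-4.500)×(-0.2829) = 1.273 kmol/m³.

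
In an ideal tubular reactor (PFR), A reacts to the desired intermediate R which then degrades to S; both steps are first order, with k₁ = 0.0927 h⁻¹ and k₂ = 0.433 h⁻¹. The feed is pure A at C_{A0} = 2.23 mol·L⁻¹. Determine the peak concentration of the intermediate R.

Evaluating C_R at τ_opt = ln(k₂/k₁)/(k₂−k₁) gives C_{R,max}/C_{A0} = (k₁/k₂)^[k₂/(k₂−k₁)].
= (0.0927/0.433)^(0.433/(0.433−0.0927)) = (0.2141)^(1.272) = 0.1407.
C_{R,max} = 0.1407×2.23 = 0.314 mol·L⁻¹.

0.314 mol·L⁻¹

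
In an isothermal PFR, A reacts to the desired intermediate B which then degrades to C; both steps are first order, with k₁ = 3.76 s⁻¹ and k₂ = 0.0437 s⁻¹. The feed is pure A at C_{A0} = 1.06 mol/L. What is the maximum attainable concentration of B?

Evaluating C_B at τ_opt = ln(k₂/k₁)/(k₂−k₁) gives C_{B,max}/C_{A0} = (k₁/k₂)^[k₂/(k₂−k₁)].
= (3.76/0.0437)^(0.0437/(0.0437−3.76)) = (86.04)^(-0.01176) = 0.9490.
C_{B,max} = 0.9490×1.06 = 1.01 mol/L.

1.01 mol/L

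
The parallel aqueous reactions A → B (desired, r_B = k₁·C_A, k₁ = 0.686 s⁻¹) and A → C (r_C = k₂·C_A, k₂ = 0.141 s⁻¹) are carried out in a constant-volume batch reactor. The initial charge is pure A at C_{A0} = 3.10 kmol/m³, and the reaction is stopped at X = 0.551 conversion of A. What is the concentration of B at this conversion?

1.42 kmol/m³

C_A = C_{A0}(1−X) = 1.392 kmol/m³.
Both paths are first order in A, so the instantaneous fraction to B is constant: dC_B/d(−C_A) = k₁/(k₁+k₂) = 0.8295.
C_B = 0.8295·(C_{A0}−C_A) = 0.8295×1.708 = 1.42 kmol/m³.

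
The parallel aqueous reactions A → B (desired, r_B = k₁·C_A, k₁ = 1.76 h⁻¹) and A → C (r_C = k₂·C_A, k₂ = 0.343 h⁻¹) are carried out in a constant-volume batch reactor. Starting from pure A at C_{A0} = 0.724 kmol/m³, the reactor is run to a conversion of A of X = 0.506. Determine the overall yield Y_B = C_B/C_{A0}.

C_A = C_{A0}(1−X) = 0.3577 kmol/m³.
Both paths are first order in A, so the instantaneous fraction to B is constant: dC_B/d(−C_A) = k₁/(k₁+k₂) = 0.8369.
C_B = 0.8369·(C_{A0}−C_A) = 0.8369×0.3663 = 0.307 kmol/m³.
Y_B = C_B/C_{A0} = 0.3066/0.724 = 0.423.

0.423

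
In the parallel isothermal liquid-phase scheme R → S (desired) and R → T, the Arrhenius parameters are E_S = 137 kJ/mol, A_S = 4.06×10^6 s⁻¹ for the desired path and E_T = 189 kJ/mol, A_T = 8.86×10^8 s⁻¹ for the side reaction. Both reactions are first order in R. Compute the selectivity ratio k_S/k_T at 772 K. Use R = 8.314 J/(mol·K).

With equal orders, S_{S/T} = k_S/k_T = (A_S/A_T)·exp[(E_T−E_S)/(RT)].
(E_T−E_S)/(RT) = (189−137)×10³/(8.314×772) = 52000/6418 = 8.102.
k_S/k_T = (4.06×10^6/8.86×10^8)·exp(8.102) = 0.004582 × 3300 = 15.1.
Since E_S < E_T, lowering the temperature improves selectivity toward S.

15.1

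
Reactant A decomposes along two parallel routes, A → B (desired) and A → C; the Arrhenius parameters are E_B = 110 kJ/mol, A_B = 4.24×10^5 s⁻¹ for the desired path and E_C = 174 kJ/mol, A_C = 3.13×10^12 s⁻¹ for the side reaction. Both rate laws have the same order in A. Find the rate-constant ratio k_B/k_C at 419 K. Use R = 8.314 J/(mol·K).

12.9

With equal orders, S_{B/C} = k_B/k_C = (A_B/A_C)·exp[(E_C−E_B)/(RT)].
(E_C−E_B)/(RT) = (174−110)×10³/(8.314×419) = 64000/3484 = 18.37.
k_B/k_C = (4.24×10^5/3.13×10^12)·exp(18.37) = 1.355×10^-7 × 9.525×10^7 = 12.9.
Since E_B < E_C, lowering the temperature improves selectivity toward B.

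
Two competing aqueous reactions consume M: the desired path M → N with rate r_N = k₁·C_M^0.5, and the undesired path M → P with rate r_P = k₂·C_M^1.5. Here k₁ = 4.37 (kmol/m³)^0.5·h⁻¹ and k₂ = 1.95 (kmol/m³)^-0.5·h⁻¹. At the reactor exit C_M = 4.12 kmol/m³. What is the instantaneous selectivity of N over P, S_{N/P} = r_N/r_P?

0.544

S_{N/P} = r_N/r_P = (k₁·C_M^0.5)/(k₂·C_M^1.5) = (k₁/k₂)·C_M⁻¹.
= (4.37×4.120^0.5) / (1.95×4.120^1.5) = 8.870/16.31 = 0.544.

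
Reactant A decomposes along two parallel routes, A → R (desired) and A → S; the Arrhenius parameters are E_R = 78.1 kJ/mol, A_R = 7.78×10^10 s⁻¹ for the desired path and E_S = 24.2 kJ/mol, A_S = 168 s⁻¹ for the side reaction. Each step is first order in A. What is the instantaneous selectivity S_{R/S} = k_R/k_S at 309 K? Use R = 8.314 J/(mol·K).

0.358

Since both paths have the same order in A, the concentration cancels and S_{R/S} = k_R/k_S = (A_R/A_S)·exp[(E_S−E_R)/(RT)].
(E_S−E_R)/(RT) = (24.2−78.1)×10³/(8.314×309) = -53900/2569 = -20.98.
k_R/k_S = (7.78×10^10/168)·exp(-20.98) = 4.631×10^8 × 7.730×10^-10 = 0.358.
Since E_R > E_S, raising the temperature improves selectivity toward R.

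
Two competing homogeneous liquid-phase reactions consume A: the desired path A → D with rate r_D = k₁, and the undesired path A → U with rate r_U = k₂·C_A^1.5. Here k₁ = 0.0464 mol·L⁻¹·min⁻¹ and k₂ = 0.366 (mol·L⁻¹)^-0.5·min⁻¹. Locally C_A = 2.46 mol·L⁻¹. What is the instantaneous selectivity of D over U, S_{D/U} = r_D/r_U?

0.0329

S_{D/U} = r_D/r_U = (k₁)/(k₂·C_A^1.5) = (k₁/k₂)·C_A^-1.5.
= (0.0464) / (0.366×2.460^1.5) = 0.04640/1.412 = 0.0329.
The undesired path is higher order in A, so low C_A (CSTR or dilute feed) favours D.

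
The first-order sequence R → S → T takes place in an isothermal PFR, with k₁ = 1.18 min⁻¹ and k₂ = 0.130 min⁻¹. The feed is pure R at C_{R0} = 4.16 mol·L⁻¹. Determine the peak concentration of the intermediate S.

Evaluating C_S at τ_opt = ln(k₂/k₁)/(k₂−k₁) gives C_{S,max}/C_{R0} = (k₁/k₂)^[k₂/(k₂−k₁)].
= (1.18/0.130)^(0.130/(0.130−1.18)) = (9.077)^(-0.1238) = 0.7610.
C_{S,max} = 0.7610×4.16 = 3.17 mol·L⁻¹.

3.17 mol·L⁻¹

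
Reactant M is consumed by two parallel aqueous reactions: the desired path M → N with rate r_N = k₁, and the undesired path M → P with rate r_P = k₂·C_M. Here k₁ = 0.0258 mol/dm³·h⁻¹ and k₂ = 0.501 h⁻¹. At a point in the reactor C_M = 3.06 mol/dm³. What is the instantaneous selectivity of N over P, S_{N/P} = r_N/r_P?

S_{N/P} = r_N/r_P = (k₁)/(k₂·C_M) = (k₁/k₂)·C_M⁻¹.
= (0.0258) / (0.501×3.060) = 0.02580/1.533 = 0.0168.

0.0168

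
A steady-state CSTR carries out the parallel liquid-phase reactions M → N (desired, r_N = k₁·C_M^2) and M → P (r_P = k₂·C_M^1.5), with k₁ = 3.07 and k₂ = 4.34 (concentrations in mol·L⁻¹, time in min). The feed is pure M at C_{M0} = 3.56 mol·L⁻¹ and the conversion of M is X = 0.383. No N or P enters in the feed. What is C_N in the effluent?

Exit C_M = C_{M0}(1−X) = 3.56×0.617 = 2.197 mol·L⁻¹.
In a CSTR the entire volume is at exit conditions, so r_N = 3.07×2.197^2 = 14.81 and r_P = 4.34×2.197^1.5 = 14.13.
Fraction of consumed M going to N: r_N/(r_N+r_P) = 0.5118.
C_N = 0.5118·C_{M0}·X = 0.5118×3.56×0.383 = 0.698 mol·L⁻¹.

0.698 mol·L⁻¹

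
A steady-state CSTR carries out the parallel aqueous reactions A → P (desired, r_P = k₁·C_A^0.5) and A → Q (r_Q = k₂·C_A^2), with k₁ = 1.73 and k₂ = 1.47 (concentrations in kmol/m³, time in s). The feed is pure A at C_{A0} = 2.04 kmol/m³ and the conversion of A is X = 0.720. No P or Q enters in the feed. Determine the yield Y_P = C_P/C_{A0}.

Exit C_A = C_{A0}(1−X) = 2.04×0.280 = 0.5712 kmol/m³.
A CSTR operates uniformly at the exit composition, giving r_P = 1.307 and r_Q = 0.4796 (each k·C_A^n at C_A = 0.5712).
Fraction of consumed A going to P: r_P/(r_P+r_Q) = 0.7316.
C_P = 0.7316·C_{A0}·X = 0.7316×2.04×0.720 = 1.07 kmol/m³; Y_P = C_P/C_{A0} = 0.527.

0.527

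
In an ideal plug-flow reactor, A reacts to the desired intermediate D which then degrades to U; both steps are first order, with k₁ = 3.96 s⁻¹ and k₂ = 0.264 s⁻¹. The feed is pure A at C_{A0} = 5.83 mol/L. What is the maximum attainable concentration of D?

4.80 mol/L

Evaluating C_D at τ_opt = ln(k₂/k₁)/(k₂−k₁) gives C_{D,max}/C_{A0} = (k₁/k₂)^[k₂/(k₂−k₁)].
= (3.96/0.264)^(0.264/(0.264−3.96)) = (15.00)^(-0.07143) = 0.8241.
C_{D,max} = 0.8241×5.83 = 4.80 mol/L.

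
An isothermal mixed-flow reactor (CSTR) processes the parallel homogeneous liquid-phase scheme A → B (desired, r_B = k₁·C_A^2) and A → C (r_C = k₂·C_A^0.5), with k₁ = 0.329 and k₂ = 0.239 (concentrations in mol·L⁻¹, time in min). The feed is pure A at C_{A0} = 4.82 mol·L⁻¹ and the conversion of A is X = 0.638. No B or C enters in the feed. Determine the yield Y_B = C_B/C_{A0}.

0.485

Exit C_A = C_{A0}(1−X) = 4.82×0.362 = 1.745 mol·L⁻¹.
Rates in a CSTR are evaluated at the outlet concentration: r_B = 0.329×1.745^2 = 1.002, r_C = 0.239×1.745^0.5 = 0.3157.
Fraction of consumed A going to B: r_B/(r_B+r_C) = 0.7603.
C_B = 0.7603·C_{A0}·X = 0.7603×4.82×0.638 = 2.34 mol·L⁻¹; Y_B = C_B/C_{A0} = 0.485.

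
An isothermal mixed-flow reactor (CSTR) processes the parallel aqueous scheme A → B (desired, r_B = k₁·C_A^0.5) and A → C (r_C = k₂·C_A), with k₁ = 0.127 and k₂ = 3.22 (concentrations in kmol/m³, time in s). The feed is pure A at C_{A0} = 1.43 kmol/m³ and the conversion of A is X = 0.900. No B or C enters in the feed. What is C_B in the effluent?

Exit C_A = C_{A0}(1−X) = 1.43×0.100 = 0.1430 kmol/m³.
In a CSTR the entire volume is at exit conditions, so r_B = 0.127×0.1430^0.5 = 0.04803 and r_C = 3.22×0.1430 = 0.4605.
Fraction of consumed A going to B: r_B/(r_B+r_C) = 0.09445.
C_B = 0.09445·C_{A0}·X = 0.09445×1.43×0.900 = 0.122 kmol/m³.

0.122 kmol/m³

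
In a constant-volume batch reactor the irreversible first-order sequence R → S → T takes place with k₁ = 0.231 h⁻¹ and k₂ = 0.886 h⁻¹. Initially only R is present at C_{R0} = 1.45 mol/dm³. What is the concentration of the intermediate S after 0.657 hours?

0.154 mol/dm³

Solving the coupled first-order balances gives C_S(t) = [k₁/(k₂−k₁)]·C_{R0}·(e^(−k₁t) − e^(−k₂t)).
e^(−k₁t) = e^(−0.231×0.657) = e^(−0.1518) = 0.8592; e^(−k₂t) = e^(−0.5821) = 0.5587.
C_S = 0.231×1.45/(0.886−0.231) × (0.8592−0.5587) = 0.5114×0.3005 = 0.1537 mol/dm³.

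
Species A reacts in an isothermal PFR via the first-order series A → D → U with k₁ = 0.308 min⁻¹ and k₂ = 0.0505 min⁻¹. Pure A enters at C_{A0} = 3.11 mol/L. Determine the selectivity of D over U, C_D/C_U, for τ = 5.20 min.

5.67

Solving the coupled first-order balances gives C_D(τ) = [k₁/(k₂−k₁)]·C_{A0}·(e^(−k₁τ) − e^(−k₂τ)).
e^(−k₁τ) = e^(−0.308×5.20) = e^(−1.602) = 0.2016; e^(−k₂τ) = e^(−0.2626) = 0.7690.
C_D = 0.308×3.11/(0.0505−0.308) × (0.2016−0.7690) = (-3.720)×(-0.5675) = 2.111 mol/L.
C_A = C_{A0}e^(−k₁τ) = 0.6269 mol/L, so C_U = C_{A0}−C_A−C_D = 0.3721 mol/L; C_D/C_U = 5.67.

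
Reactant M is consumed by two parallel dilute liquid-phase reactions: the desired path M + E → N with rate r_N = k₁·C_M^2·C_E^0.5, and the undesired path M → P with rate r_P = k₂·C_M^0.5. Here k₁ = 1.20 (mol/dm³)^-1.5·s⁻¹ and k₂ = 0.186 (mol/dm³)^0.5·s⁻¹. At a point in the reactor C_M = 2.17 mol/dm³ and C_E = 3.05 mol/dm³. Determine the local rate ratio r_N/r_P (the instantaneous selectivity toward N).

S_{N/P} = r_N/r_P = (k₁·C_M^2·C_E^0.5)/(k₂·C_M^0.5) = (k₁/k₂)·C_M^1.5·C_E^0.5.
= (1.20×2.170^2×3.050^0.5) / (0.186×2.170^0.5) = 9.868/0.2740 = 36.0.
Since the desired path is higher order in M, keeping C_M high (PFR or concentrated feed) favours N.

36.0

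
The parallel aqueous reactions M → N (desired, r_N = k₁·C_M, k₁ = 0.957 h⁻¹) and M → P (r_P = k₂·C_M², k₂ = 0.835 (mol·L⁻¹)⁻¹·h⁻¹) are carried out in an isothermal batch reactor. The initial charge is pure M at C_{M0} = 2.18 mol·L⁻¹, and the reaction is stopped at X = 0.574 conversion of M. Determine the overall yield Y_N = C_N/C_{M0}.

C_M = C_{M0}(1−X) = 0.9287 mol·L⁻¹.
Along a PFR/batch, dC_N/dC_M = −r_N/(r_N+r_P) = −k₁/(k₁+k₂·C_M).
Integrating from C_{M0} to C_M: C_N = (0.957/0.835)·ln[(0.957+0.835·2.18)/(0.957+0.835·0.929)] = 1.146·ln(2.777/1.732) = 0.5409 mol·L⁻¹.
Y_N = C_N/C_{M0} = 0.5409/2.18 = 0.248.

0.248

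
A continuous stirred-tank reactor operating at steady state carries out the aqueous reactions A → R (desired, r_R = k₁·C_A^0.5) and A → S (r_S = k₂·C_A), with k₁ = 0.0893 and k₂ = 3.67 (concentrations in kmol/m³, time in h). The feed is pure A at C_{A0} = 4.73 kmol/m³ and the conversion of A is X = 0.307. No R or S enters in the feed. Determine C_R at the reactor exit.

Exit C_A = C_{A0}(1−X) = 4.73×0.693 = 3.278 kmol/m³.
Rates in a CSTR are evaluated at the outlet concentration: r_R = 0.0893×3.278^0.5 = 0.1617, r_S = 3.67×3.278 = 12.03.
Fraction of consumed A going to R: r_R/(r_R+r_S) = 0.01326.
C_R = 0.01326·C_{A0}·X = 0.01326×4.73×0.307 = 0.0193 kmol/m³.

0.0193 kmol/m³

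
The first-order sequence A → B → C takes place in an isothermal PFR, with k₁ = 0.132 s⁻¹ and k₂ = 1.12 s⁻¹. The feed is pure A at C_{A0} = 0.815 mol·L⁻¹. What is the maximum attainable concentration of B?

0.0722 mol·L⁻¹

At the optimum, C_{B,max}/C_{A0} = (k₁/k₂)^[k₂/(k₂−k₁)].
= (0.132/1.12)^(1.12/(1.12−0.132)) = (0.1179)^(1.134) = 0.08857.
C_{B,max} = 0.08857×0.815 = 0.0722 mol·L⁻¹.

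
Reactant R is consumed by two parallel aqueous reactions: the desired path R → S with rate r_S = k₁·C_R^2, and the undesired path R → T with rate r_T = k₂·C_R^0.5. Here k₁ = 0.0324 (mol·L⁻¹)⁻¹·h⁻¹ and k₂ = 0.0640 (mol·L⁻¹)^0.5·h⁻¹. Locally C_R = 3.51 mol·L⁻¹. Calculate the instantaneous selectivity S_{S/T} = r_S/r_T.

S_{S/T} = r_S/r_T = (k₁·C_R^2)/(k₂·C_R^0.5) = (k₁/k₂)·C_R^1.5.
= (0.0324×3.510^2) / (0.0640×3.510^0.5) = 0.3992/0.1199 = 3.33.
Since the desired path is higher order in R, keeping C_R high (PFR or concentrated feed) favours S.

3.33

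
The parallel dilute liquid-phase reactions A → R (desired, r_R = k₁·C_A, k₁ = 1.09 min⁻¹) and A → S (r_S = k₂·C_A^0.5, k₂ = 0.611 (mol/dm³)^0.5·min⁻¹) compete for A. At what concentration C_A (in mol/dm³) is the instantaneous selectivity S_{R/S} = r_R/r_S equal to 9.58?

S_{R/S} = (k₁/k₂)·C_A^0.5 ⇒ C_A = (S·k₂/k₁)^(2).
= (9.58×0.611/1.09)^(2) = (5.370)^(2) = 28.8 mol/dm³.

28.8 mol/dm³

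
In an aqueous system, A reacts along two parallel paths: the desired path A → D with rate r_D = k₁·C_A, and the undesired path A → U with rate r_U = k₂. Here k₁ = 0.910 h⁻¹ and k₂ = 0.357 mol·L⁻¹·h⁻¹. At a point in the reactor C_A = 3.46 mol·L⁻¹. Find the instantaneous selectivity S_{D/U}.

8.82

S_{D/U} = r_D/r_U = (k₁·C_A)/(k₂) = (k₁/k₂)·C_A.
= (0.910×3.460) / (0.357) = 3.149/0.3570 = 8.82.
Since the desired path is higher order in A, keeping C_A high (PFR or concentrated feed) favours D.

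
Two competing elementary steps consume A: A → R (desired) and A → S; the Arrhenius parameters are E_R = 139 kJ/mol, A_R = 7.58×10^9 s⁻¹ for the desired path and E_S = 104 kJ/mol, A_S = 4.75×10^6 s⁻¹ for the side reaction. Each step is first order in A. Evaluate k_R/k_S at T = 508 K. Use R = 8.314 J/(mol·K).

0.402

Since both paths have the same order in A, the concentration cancels and S_{R/S} = k_R/k_S = (A_R/A_S)·exp[(E_S−E_R)/(RT)].
(E_S−E_R)/(RT) = (104−139)×10³/(8.314×508) = -35000/4224 = -8.287.
k_R/k_S = (7.58×10^9/4.75×10^6)·exp(-8.287) = 1596 × 2.518×10^-4 = 0.402.
Since E_R > E_S, raising the temperature improves selectivity toward R.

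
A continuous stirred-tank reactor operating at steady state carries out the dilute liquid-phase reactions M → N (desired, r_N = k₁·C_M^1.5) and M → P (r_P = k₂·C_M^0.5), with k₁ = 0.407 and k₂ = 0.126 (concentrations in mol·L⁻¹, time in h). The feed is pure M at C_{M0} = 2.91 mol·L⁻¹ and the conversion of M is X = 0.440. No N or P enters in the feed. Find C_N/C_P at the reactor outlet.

5.26

Exit C_M = C_{M0}(1−X) = 2.91×0.560 = 1.630 mol·L⁻¹.
In a CSTR the entire volume is at exit conditions, so r_N = 0.407×1.630^1.5 = 0.8467 and r_P = 0.126×1.630^0.5 = 0.1608.
Overall selectivity = C_N/C_P = r_Nτ/(r_Pτ) = r_N/r_P = 5.26.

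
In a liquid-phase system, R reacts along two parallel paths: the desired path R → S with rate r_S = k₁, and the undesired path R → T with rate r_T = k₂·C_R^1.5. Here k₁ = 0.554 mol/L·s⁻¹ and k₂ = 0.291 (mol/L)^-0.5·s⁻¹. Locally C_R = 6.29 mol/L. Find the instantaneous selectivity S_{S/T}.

S_{S/T} = r_S/r_T = (k₁)/(k₂·C_R^1.5) = (k₁/k₂)·C_R^-1.5.
= (0.554) / (0.291×6.290^1.5) = 0.5540/4.591 = 0.121.
The undesired path is higher order in R, so low C_R (CSTR or dilute feed) favours S.

0.121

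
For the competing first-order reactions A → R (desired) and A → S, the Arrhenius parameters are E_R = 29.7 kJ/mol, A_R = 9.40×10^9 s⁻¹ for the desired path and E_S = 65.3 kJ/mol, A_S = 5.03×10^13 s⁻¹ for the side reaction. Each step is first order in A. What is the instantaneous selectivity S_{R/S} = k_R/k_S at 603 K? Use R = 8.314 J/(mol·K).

0.227

With equal orders, S_{R/S} = k_R/k_S = (A_R/A_S)·exp[(E_S−E_R)/(RT)].
(E_S−E_R)/(RT) = (65.3−29.7)×10³/(8.314×603) = 35600/5013 = 7.101.
k_R/k_S = (9.40×10^9/5.03×10^13)·exp(7.101) = 1.869×10^-4 × 1213 = 0.227.
Since E_R < E_S, lowering the temperature improves selectivity toward R.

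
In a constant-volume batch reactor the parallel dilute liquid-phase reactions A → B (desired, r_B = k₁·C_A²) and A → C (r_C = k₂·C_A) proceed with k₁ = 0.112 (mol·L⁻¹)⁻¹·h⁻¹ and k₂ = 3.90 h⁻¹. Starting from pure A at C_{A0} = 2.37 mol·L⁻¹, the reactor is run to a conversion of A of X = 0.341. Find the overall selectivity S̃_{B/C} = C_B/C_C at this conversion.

0.0564

C_A = C_{A0}(1−X) = 1.562 mol·L⁻¹.
Along a PFR/batch, dC_C/dC_A = −r_C/(r_B+r_C) = −k₂/(k₂+k₁·C_A).
Integrating from C_{A0} to C_A: C_C = (3.90/0.112)·ln[(3.90+0.112·2.37)/(3.90+0.112·1.56)] = 34.82·ln(4.165/4.075) = 0.7650 mol·L⁻¹.
Then C_B = (C_{A0}−C_A) − C_C = 0.8082 − 0.7650 = 0.04316 mol·L⁻¹.
S̃_{B/C} = C_B/C_C = 0.04316/0.7650 = 0.0564.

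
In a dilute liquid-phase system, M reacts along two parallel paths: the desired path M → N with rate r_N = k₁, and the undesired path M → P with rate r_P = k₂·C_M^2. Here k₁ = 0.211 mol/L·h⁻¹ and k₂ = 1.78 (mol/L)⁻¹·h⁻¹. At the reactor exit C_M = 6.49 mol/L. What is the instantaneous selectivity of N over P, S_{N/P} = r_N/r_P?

S_{N/P} = r_N/r_P = (k₁)/(k₂·C_M^2) = (k₁/k₂)·C_M^-2.
= (0.211) / (1.78×6.490^2) = 0.2110/74.97 = 0.00281.
The undesired path is higher order in M, so low C_M (CSTR or dilute feed) favours N.

0.00281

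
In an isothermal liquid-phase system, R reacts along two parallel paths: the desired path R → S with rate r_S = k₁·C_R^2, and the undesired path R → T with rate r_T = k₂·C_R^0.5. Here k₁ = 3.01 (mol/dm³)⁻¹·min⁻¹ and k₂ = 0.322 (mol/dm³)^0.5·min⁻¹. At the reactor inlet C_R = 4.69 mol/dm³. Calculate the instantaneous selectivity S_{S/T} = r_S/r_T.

94.9

S_{S/T} = r_S/r_T = (k₁·C_R^2)/(k₂·C_R^0.5) = (k₁/k₂)·C_R^1.5.
= (3.01×4.690^2) / (0.322×4.690^0.5) = 66.21/0.6973 = 94.9.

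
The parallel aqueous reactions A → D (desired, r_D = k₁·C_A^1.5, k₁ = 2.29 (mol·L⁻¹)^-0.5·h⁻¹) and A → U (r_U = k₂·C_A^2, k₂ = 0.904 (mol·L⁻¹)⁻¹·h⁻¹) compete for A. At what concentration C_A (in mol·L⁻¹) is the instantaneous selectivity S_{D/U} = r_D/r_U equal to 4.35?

S_{D/U} = (k₁/k₂)·C_A^-0.5 ⇒ C_A = (S·k₂/k₁)^(-2).
= (4.35×0.904/2.29)^(-2) = (1.717)^(-2) = 0.339 mol·L⁻¹.

0.339 mol·L⁻¹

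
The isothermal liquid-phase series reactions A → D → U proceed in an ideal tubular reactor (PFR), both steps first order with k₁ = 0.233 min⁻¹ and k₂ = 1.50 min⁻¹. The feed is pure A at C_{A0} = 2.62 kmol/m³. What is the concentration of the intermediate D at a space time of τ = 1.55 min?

The intermediate concentration in a first-order A→B→C sequence is C_D = k₁C_{A0}(e^(−k₁τ) − e^(−k₂τ))/(k₂−k₁).
e^(−k₁τ) = e^(−0.233×1.55) = e^(−0.3612) = 0.6969; e^(−k₂τ) = e^(−2.325) = 0.09778.
C_D = 0.233×2.62/(1.50−0.233) × (0.6969−0.09778) = 0.4818×0.5991 = 0.2887 kmol/m³.

0.289 kmol/m³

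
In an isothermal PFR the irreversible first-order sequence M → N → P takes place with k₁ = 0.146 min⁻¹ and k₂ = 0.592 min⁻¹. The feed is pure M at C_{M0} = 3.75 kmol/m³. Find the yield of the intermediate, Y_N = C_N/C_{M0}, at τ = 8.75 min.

Solving the coupled first-order balances gives C_N(τ) = [k₁/(k₂−k₁)]·C_{M0}·(e^(−k₁τ) − e^(−k₂τ)).
e^(−k₁τ) = e^(−0.146×8.75) = e^(−1.277) = 0.2787; e^(−k₂τ) = e^(−5.180) = 0.005628.
C_N = 0.146×3.75/(0.592−0.146) × (0.2787−0.005628) = 1.228×0.2731 = 0.3353 kmol/m³.
Y_N = C_N/C_{M0} = 0.3353/3.75 = 0.0894.

0.0894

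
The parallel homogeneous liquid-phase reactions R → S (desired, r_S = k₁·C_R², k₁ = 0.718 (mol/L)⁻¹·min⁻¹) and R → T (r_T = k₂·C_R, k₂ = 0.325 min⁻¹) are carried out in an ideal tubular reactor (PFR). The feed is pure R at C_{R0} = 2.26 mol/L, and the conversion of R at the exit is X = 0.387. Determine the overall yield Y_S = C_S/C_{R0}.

0.309

C_R = C_{R0}(1−X) = 1.385 mol/L.
Along a PFR/batch, dC_T/dC_R = −r_T/(r_S+r_T) = −k₂/(k₂+k₁·C_R).
Integrating from C_{R0} to C_R: C_T = (0.325/0.718)·ln[(0.325+0.718·2.26)/(0.325+0.718·1.39)] = 0.4526·ln(1.948/1.320) = 0.1762 mol/L.
Then C_S = (C_{R0}−C_R) − C_T = 0.8746 − 0.1762 = 0.6984 mol/L.
Y_S = C_S/C_{R0} = 0.6984/2.26 = 0.309.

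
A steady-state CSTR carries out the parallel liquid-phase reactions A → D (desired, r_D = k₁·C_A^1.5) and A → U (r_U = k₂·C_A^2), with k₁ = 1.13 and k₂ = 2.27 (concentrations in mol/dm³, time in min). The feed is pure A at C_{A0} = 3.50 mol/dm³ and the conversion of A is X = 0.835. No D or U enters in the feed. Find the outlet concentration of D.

Exit C_A = C_{A0}(1−X) = 3.50×0.165 = 0.5775 mol/dm³.
A CSTR operates uniformly at the exit composition, giving r_D = 0.4959 and r_U = 0.7571 (each k·C_A^n at C_A = 0.5775).
Fraction of consumed A going to D: r_D/(r_D+r_U) = 0.3958.
C_D = 0.3958·C_{A0}·X = 0.3958×3.50×0.835 = 1.16 mol/dm³.

1.16 mol/dm³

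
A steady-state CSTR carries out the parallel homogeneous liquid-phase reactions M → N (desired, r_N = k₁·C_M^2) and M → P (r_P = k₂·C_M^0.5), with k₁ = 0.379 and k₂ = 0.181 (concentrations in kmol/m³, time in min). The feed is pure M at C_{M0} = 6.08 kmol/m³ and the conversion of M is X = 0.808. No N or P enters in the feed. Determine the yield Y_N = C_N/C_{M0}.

0.586

Exit C_M = C_{M0}(1−X) = 6.08×0.192 = 1.167 kmol/m³.
In a CSTR the entire volume is at exit conditions, so r_N = 0.379×1.167^2 = 0.5165 and r_P = 0.181×1.167^0.5 = 0.1956.
Fraction of consumed M going to N: r_N/(r_N+r_P) = 0.7253.
C_N = 0.7253·C_{M0}·X = 0.7253×6.08×0.808 = 3.56 kmol/m³; Y_N = C_N/C_{M0} = 0.586.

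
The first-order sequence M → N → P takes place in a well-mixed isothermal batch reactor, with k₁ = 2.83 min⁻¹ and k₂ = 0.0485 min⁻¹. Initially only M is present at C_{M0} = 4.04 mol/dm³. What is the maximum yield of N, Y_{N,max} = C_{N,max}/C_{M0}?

0.932

Evaluating C_N at t_opt = ln(k₂/k₁)/(k₂−k₁) gives C_{N,max}/C_{M0} = (k₁/k₂)^[k₂/(k₂−k₁)].
= (2.83/0.0485)^(0.0485/(0.0485−2.83)) = (58.35)^(-0.01744) = 0.9315.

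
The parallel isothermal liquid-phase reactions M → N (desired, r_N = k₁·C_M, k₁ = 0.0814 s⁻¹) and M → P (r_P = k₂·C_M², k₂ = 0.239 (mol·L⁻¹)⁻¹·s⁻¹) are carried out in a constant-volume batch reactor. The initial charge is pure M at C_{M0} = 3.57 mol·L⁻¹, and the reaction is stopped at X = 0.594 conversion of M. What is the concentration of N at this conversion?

0.266 mol·L⁻¹

C_M = C_{M0}(1−X) = 1.449 mol·L⁻¹.
Along a PFR/batch, dC_N/dC_M = −r_N/(r_N+r_P) = −k₁/(k₁+k₂·C_M).
Integrating from C_{M0} to C_M: C_N = (0.0814/0.239)·ln[(0.0814+0.239·3.57)/(0.0814+0.239·1.45)] = 0.3406·ln(0.9346/0.4278) = 0.2662 mol·L⁻¹.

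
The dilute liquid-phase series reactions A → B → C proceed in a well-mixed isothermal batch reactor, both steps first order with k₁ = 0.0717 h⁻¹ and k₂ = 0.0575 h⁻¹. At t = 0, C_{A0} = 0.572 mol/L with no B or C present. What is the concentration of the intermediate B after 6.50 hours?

0.175 mol/L

Solving the coupled first-order balances gives C_B(t) = [k₁/(k₂−k₁)]·C_{A0}·(e^(−k₁t) − e^(−k₂t)).
e^(−k₁t) = e^(−0.0717×6.50) = e^(−0.4661) = 0.6275; e^(−k₂t) = e^(−0.3738) = 0.6881.
C_B = 0.0717×0.572/(0.0575−0.0717) × (0.6275−0.6881) = (-2.888)×(-0.06067) = 0.1752 mol/L.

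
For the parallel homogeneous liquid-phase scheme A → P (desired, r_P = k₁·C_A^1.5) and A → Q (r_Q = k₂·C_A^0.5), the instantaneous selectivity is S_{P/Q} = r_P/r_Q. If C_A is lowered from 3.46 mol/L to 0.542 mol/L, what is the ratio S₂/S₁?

0.157

S_{P/Q} = (k₁/k₂)·C_A, so S₂/S₁ = (C_{A,2}/C_{A,1}).
= 0.542/3.46 = 0.157.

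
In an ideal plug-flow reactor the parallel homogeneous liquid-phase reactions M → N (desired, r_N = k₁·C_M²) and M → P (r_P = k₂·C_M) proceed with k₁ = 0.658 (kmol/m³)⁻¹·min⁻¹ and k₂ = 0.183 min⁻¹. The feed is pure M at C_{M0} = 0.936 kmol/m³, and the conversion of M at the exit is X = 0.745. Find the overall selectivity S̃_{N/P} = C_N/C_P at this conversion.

1.94

C_M = C_{M0}(1−X) = 0.2387 kmol/m³.
Along a PFR/batch, dC_P/dC_M = −r_P/(r_N+r_P) = −k₂/(k₂+k₁·C_M).
Integrating from C_{M0} to C_M: C_P = (0.183/0.658)·ln[(0.183+0.658·0.936)/(0.183+0.658·0.239)] = 0.2781·ln(0.7989/0.3401) = 0.2375 kmol/m³.
Then C_N = (C_{M0}−C_M) − C_P = 0.6973 − 0.2375 = 0.4598 kmol/m³.
S̃_{N/P} = C_N/C_P = 0.4598/0.2375 = 1.94.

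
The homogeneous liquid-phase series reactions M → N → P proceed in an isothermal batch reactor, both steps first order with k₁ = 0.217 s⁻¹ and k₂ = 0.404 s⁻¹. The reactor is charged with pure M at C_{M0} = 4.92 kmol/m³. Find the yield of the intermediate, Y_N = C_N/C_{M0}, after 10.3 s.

0.106

For first-order series with pure M initially, C_N(t) = k₁C_{M0}/(k₂−k₁)·(e^(−k₁t) − e^(−k₂t)).
e^(−k₁t) = e^(−0.217×10.3) = e^(−2.235) = 0.1070; e^(−k₂t) = e^(−4.161) = 0.01559.
C_N = 0.217×4.92/(0.404−0.217) × (0.1070−0.01559) = 5.709×0.09139 = 0.5218 kmol/m³.
Y_N = C_N/C_{M0} = 0.5218/4.92 = 0.106.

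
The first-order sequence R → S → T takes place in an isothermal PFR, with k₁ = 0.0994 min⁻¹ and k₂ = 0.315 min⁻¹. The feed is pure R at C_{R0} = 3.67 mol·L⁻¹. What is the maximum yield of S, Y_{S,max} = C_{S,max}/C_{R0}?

0.185

Evaluating C_S at τ_opt = ln(k₂/k₁)/(k₂−k₁) gives C_{S,max}/C_{R0} = (k₁/k₂)^[k₂/(k₂−k₁)].
= (0.0994/0.315)^(0.315/(0.315−0.0994)) = (0.3156)^(1.461) = 0.1854.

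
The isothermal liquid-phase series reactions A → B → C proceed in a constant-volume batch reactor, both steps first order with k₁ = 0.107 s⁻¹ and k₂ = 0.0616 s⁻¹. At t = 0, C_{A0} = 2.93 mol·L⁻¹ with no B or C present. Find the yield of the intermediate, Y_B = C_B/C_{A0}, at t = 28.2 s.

0.300

The intermediate concentration in a first-order A→B→C sequence is C_B = k₁C_{A0}(e^(−k₁t) − e^(−k₂t))/(k₂−k₁).
e^(−k₁t) = e^(−0.107×28.2) = e^(−3.017) = 0.04893; e^(−k₂t) = e^(−1.737) = 0.1760.
C_B = 0.107×2.93/(0.0616−0.107) × (0.04893−0.1760) = (-6.906)×(-0.1271) = 0.8777 mol·L⁻¹.
Y_B = C_B/C_{A0} = 0.8777/2.93 = 0.300.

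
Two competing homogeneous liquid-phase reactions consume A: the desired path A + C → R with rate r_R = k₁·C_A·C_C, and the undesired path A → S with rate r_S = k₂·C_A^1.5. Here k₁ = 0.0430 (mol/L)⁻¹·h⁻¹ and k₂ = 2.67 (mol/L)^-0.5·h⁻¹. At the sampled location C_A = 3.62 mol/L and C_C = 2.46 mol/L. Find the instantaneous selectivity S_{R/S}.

0.0208

S_{R/S} = r_R/r_S = (k₁·C_A·C_C)/(k₂·C_A^1.5) = (k₁/k₂)·C_A^-0.5·C_C.
= (0.0430×3.620×2.460) / (2.67×3.620^1.5) = 0.3829/18.39 = 0.0208.
The undesired path is higher order in A, so low C_A (CSTR or dilute feed) favours R.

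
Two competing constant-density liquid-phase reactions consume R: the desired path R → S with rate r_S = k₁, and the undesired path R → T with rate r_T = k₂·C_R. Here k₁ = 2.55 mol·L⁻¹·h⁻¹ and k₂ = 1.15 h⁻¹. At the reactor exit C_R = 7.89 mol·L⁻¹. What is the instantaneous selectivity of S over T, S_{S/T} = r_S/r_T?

0.281

S_{S/T} = r_S/r_T = (k₁)/(k₂·C_R) = (k₁/k₂)·C_R⁻¹.
= (2.55) / (1.15×7.890) = 2.550/9.073 = 0.281.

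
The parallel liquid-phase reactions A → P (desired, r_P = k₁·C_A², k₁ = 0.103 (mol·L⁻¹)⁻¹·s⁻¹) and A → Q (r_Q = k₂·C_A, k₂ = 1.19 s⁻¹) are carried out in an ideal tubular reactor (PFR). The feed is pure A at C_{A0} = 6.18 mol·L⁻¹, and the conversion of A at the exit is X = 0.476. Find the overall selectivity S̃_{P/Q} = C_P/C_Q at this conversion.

0.404

C_A = C_{A0}(1−X) = 3.238 mol·L⁻¹.
Along a PFR/batch, dC_Q/dC_A = −r_Q/(r_P+r_Q) = −k₂/(k₂+k₁·C_A).
Integrating from C_{A0} to C_A: C_Q = (1.19/0.103)·ln[(1.19+0.103·6.18)/(1.19+0.103·3.24)] = 11.55·ln(1.827/1.524) = 2.096 mol·L⁻¹.
Then C_P = (C_{A0}−C_A) − C_Q = 2.942 − 2.096 = 0.8461 mol·L⁻¹.
S̃_{P/Q} = C_P/C_Q = 0.8461/2.096 = 0.404.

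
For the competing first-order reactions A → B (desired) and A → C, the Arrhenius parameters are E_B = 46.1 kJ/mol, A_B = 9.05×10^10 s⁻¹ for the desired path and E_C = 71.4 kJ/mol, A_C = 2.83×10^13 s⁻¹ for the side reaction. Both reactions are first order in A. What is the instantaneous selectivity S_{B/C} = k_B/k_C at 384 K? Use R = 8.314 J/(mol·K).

Since both paths have the same order in A, the concentration cancels and S_{B/C} = k_B/k_C = (A_B/A_C)·exp[(E_C−E_B)/(RT)].
(E_C−E_B)/(RT) = (71.4−46.1)×10³/(8.314×384) = 25300/3193 = 7.925.
k_B/k_C = (9.05×10^10/2.83×10^13)·exp(7.925) = 0.003198 × 2765 = 8.84.
Since E_B < E_C, lowering the temperature improves selectivity toward B.

8.84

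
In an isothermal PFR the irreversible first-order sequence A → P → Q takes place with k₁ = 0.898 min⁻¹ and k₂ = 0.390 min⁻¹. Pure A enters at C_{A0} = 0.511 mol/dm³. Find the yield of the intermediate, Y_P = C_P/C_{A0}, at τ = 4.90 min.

For first-order series with pure A initially, C_P(τ) = k₁C_{A0}/(k₂−k₁)·(e^(−k₁τ) − e^(−k₂τ)).
e^(−k₁τ) = e^(−0.898×4.90) = e^(−4.400) = 0.01227; e^(−k₂τ) = e^(−1.911) = 0.1479.
C_P = 0.898×0.511/(0.390−0.898) × (0.01227−0.1479) = (-0.9033)×(-0.1357) = 0.1225 mol/dm³.
Y_P = C_P/C_{A0} = 0.1225/0.511 = 0.240.

0.240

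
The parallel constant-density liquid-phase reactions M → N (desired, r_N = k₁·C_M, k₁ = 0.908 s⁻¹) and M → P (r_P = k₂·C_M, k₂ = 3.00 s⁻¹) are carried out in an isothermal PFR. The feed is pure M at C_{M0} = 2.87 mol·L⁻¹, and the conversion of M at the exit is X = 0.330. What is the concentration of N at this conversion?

0.220 mol·L⁻¹

C_M = C_{M0}(1−X) = 1.923 mol·L⁻¹.
Both paths are first order in M, so the instantaneous fraction to N is constant: dC_N/d(−C_M) = k₁/(k₁+k₂) = 0.2323.
C_N = 0.2323·(C_{M0}−C_M) = 0.2323×0.9471 = 0.220 mol·L⁻¹.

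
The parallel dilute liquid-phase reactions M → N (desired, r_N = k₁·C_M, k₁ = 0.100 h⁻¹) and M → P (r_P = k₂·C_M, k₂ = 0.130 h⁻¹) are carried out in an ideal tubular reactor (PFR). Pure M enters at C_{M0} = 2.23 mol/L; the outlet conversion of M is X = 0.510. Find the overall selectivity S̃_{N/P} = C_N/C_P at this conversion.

C_M = C_{M0}(1−X) = 1.093 mol/L.
Both paths are first order in M, so the instantaneous fraction to N is constant: dC_N/d(−C_M) = k₁/(k₁+k₂) = 0.4348.
C_N = 0.4348·(C_{M0}−C_M) = 0.4348×1.137 = 0.494 mol/L.
C_P = (C_{M0}−C_M)−C_N = 0.6428 mol/L; S̃_{N/P} = 0.4945/0.6428 = 0.769.

0.769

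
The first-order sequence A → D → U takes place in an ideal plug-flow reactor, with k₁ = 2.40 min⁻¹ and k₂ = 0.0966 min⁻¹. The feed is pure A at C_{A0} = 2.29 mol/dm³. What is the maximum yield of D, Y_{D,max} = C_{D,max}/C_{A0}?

0.874

At the optimum, C_{D,max}/C_{A0} = (k₁/k₂)^[k₂/(k₂−k₁)].
= (2.40/0.0966)^(0.0966/(0.0966−2.40)) = (24.84)^(-0.04194) = 0.8740.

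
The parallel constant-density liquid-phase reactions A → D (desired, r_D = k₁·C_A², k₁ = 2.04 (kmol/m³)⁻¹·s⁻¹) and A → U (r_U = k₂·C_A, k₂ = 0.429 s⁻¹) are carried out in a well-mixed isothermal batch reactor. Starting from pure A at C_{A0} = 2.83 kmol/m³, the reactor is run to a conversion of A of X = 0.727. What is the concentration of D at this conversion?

1.82 kmol/m³

C_A = C_{A0}(1−X) = 0.7726 kmol/m³.
Along a PFR/batch, dC_U/dC_A = −r_U/(r_D+r_U) = −k₂/(k₂+k₁·C_A).
Integrating from C_{A0} to C_A: C_U = (0.429/2.04)·ln[(0.429+2.04·2.83)/(0.429+2.04·0.773)] = 0.2103·ln(6.202/2.005) = 0.2375 kmol/m³.
Then C_D = (C_{A0}−C_A) − C_U = 2.057 − 0.2375 = 1.820 kmol/m³.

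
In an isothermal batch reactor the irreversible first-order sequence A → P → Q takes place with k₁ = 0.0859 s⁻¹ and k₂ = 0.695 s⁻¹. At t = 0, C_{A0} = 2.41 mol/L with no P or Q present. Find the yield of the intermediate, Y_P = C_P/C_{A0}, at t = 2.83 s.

0.0909

The intermediate concentration in a first-order A→B→C sequence is C_P = k₁C_{A0}(e^(−k₁t) − e^(−k₂t))/(k₂−k₁).
e^(−k₁t) = e^(−0.0859×2.83) = e^(−0.2431) = 0.7842; e^(−k₂t) = e^(−1.967) = 0.1399.
C_P = 0.0859×2.41/(0.695−0.0859) × (0.7842−0.1399) = 0.3399×0.6443 = 0.2190 mol/L.
Y_P = C_P/C_{A0} = 0.2190/2.41 = 0.0909.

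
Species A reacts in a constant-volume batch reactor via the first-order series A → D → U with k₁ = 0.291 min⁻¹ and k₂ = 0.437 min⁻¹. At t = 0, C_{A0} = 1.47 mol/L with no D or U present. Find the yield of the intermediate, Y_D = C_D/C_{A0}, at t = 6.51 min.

0.184

The intermediate concentration in a first-order A→B→C sequence is C_D = k₁C_{A0}(e^(−k₁t) − e^(−k₂t))/(k₂−k₁).
e^(−k₁t) = e^(−0.291×6.51) = e^(−1.894) = 0.1504; e^(−k₂t) = e^(−2.845) = 0.05814.
C_D = 0.291×1.47/(0.437−0.291) × (0.1504−0.05814) = 2.930×0.09227 = 0.2703 mol/L.
Y_D = C_D/C_{A0} = 0.2703/1.47 = 0.184.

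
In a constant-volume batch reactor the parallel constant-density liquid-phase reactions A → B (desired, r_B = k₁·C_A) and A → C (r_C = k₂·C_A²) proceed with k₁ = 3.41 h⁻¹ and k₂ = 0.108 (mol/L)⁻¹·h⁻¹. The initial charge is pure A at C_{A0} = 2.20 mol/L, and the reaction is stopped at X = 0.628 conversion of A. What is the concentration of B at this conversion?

C_A = C_{A0}(1−X) = 0.8184 mol/L.
Along a PFR/batch, dC_B/dC_A = −r_B/(r_B+r_C) = −k₁/(k₁+k₂·C_A).
Integrating from C_{A0} to C_A: C_B = (3.41/0.108)·ln[(3.41+0.108·2.20)/(3.41+0.108·0.818)] = 31.57·ln(3.648/3.498) = 1.319 mol/L.

1.32 mol/L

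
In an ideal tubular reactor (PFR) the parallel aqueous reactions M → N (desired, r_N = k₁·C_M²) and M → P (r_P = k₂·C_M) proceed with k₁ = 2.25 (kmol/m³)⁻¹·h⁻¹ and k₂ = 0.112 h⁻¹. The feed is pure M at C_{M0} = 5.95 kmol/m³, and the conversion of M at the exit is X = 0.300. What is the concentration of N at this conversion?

C_M = C_{M0}(1−X) = 4.165 kmol/m³.
Along a PFR/batch, dC_P/dC_M = −r_P/(r_N+r_P) = −k₂/(k₂+k₁·C_M).
Integrating from C_{M0} to C_M: C_P = (0.112/2.25)·ln[(0.112+2.25·5.95)/(0.112+2.25·4.17)] = 0.04978·ln(13.50/9.483) = 0.01758 kmol/m³.
Then C_N = (C_{M0}−C_M) − C_P = 1.785 − 0.01758 = 1.767 kmol/m³.

1.77 kmol/m³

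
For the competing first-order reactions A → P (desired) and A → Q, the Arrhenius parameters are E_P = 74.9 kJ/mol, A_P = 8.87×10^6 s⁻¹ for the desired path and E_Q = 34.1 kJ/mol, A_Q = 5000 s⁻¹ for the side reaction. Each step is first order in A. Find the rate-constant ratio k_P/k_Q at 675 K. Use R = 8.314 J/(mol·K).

k_P/k_Q = (A_P/A_Q)·exp[−(E_P−E_Q)/(RT)] = (A_P/A_Q)·exp[(E_Q−E_P)/(RT)].
(E_Q−E_P)/(RT) = (34.1−74.9)×10³/(8.314×675) = -40800/5612 = -7.270.
k_P/k_Q = (8.87×10^6/5000)·exp(-7.270) = 1774 × 6.960×10^-4 = 1.23.
Since E_P > E_Q, raising the temperature improves selectivity toward P.

1.23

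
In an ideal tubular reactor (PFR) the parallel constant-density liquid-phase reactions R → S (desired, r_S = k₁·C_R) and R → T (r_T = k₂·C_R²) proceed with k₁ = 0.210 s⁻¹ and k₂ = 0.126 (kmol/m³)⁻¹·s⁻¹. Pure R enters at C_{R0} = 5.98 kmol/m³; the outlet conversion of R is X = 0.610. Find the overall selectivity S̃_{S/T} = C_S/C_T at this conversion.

0.421

C_R = C_{R0}(1−X) = 2.332 kmol/m³.
Along a PFR/batch, dC_S/dC_R = −r_S/(r_S+r_T) = −k₁/(k₁+k₂·C_R).
Integrating from C_{R0} to C_R: C_S = (0.210/0.126)·ln[(0.210+0.126·5.98)/(0.210+0.126·2.33)] = 1.667·ln(0.9635/0.5039) = 1.080 kmol/m³.
C_T = (C_{R0}−C_R)−C_S = 2.567 kmol/m³; S̃_{S/T} = 1.080/2.567 = 0.421.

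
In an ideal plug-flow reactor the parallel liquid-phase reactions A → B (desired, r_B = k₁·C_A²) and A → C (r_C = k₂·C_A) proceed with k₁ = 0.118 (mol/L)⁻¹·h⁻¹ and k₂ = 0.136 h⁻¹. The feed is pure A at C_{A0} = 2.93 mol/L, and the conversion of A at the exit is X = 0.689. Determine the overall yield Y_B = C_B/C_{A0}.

C_A = C_{A0}(1−X) = 0.9112 mol/L.
Along a PFR/batch, dC_C/dC_A = −r_C/(r_B+r_C) = −k₂/(k₂+k₁·C_A).
Integrating from C_{A0} to C_A: C_C = (0.136/0.118)·ln[(0.136+0.118·2.93)/(0.136+0.118·0.911)] = 1.153·ln(0.4817/0.2435) = 0.7862 mol/L.
Then C_B = (C_{A0}−C_A) − C_C = 2.019 − 0.7862 = 1.233 mol/L.
Y_B = C_B/C_{A0} = 1.233/2.93 = 0.421.

0.421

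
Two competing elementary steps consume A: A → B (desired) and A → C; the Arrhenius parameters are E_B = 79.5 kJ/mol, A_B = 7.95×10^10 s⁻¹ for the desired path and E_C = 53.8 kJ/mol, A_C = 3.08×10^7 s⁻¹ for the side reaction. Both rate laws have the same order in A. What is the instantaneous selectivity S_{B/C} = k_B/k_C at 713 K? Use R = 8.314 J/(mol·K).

33.8

k_B/k_C = (A_B/A_C)·exp[−(E_B−E_C)/(RT)] = (A_B/A_C)·exp[(E_C−E_B)/(RT)].
(E_C−E_B)/(RT) = (53.8−79.5)×10³/(8.314×713) = -25700/5928 = -4.335.
k_B/k_C = (7.95×10^10/3.08×10^7)·exp(-4.335) = 2581 × 0.01310 = 33.8.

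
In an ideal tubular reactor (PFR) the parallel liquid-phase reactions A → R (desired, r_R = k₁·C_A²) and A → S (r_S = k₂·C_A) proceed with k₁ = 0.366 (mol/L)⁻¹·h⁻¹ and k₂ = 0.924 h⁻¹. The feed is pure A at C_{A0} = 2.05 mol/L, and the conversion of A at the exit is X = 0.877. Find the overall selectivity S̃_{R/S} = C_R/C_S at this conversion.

C_A = C_{A0}(1−X) = 0.2521 mol/L.
Along a PFR/batch, dC_S/dC_A = −r_S/(r_R+r_S) = −k₂/(k₂+k₁·C_A).
Integrating from C_{A0} to C_A: C_S = (0.924/0.366)·ln[(0.924+0.366·2.05)/(0.924+0.366·0.252)] = 2.525·ln(1.674/1.016) = 1.260 mol/L.
Then C_R = (C_{A0}−C_A) − C_S = 1.798 − 1.260 = 0.5375 mol/L.
S̃_{R/S} = C_R/C_S = 0.5375/1.260 = 0.426.

0.426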